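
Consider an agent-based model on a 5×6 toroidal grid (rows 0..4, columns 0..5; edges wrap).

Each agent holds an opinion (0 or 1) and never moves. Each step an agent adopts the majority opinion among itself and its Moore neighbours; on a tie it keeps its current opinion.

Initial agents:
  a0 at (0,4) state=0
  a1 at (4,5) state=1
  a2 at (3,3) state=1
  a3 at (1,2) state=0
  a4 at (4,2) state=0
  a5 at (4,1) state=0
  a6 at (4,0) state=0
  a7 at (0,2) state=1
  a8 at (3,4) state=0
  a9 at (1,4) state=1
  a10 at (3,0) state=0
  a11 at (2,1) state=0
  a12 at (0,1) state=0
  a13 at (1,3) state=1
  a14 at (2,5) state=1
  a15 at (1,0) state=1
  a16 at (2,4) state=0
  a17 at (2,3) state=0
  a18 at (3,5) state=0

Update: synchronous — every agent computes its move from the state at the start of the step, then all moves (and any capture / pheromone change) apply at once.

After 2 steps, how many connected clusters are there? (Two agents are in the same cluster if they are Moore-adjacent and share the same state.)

2

t=1: a0@(0,4):1 a1@(4,5):0 a2@(3,3):0 a3@(1,2):0 a4@(4,2):0 a5@(4,1):0 a6@(4,0):0 a7@(0,2):0 a8@(3,4):0 a9@(1,4):1 a10@(3,0):0 a11@(2,1):0 a12@(0,1):0 a13@(1,3):0 a14@(2,5):0 a15@(1,0):1 a16@(2,4):0 a17@(2,3):0 a18@(3,5):0
t=2: a0@(0,4):1 a1@(4,5):0 a2@(3,3):0 a3@(1,2):0 a4@(4,2):0 a5@(4,1):0 a6@(4,0):0 a7@(0,2):0 a8@(3,4):0 a9@(1,4):0 a10@(3,0):0 a11@(2,1):0 a12@(0,1):0 a13@(1,3):0 a14@(2,5):0 a15@(1,0):0 a16@(2,4):0 a17@(2,3):0 a18@(3,5):0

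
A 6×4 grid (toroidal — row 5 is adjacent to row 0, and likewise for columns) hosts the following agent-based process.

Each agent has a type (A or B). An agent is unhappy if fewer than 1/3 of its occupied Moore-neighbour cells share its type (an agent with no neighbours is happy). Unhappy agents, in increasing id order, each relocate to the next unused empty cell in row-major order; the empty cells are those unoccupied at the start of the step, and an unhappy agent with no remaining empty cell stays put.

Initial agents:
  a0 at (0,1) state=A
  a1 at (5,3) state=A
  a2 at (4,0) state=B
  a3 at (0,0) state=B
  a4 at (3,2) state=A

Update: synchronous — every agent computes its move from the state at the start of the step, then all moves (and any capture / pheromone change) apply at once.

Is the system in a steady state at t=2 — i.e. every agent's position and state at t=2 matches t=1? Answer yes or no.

yes

t=1: a0@(0,2):A a1@(0,3):A a2@(1,0):B a3@(1,1):B a4@(3,2):A
t=2: (unchanged — steady state)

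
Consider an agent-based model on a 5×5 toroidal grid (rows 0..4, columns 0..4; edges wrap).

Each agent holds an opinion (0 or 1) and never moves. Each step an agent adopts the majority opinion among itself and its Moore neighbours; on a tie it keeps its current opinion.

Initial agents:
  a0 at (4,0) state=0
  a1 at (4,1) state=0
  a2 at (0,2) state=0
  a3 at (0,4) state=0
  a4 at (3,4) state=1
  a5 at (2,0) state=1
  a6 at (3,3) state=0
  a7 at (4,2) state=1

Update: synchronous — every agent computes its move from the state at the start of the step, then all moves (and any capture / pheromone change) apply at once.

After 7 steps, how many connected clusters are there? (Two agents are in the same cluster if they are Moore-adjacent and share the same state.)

2

t=1: a0@(4,0):0 a1@(4,1):0 a2@(0,2):0 a3@(0,4):0 a4@(3,4):1 a5@(2,0):1 a6@(3,3):1 a7@(4,2):0
t=2: (unchanged — steady state)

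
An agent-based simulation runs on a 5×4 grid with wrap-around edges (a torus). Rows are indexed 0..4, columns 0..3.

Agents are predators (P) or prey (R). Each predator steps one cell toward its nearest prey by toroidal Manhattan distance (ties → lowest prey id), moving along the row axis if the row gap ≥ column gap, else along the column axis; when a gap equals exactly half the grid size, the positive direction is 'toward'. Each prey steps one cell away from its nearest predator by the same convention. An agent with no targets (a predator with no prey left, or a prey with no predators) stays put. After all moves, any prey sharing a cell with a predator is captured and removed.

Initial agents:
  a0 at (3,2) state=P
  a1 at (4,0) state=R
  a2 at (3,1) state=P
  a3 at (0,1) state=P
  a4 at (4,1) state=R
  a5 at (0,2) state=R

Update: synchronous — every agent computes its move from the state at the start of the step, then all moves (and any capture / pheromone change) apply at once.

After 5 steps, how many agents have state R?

t=1: a0@(4,2):P a1@(0,0):R a2@(4,1):P a3@(4,1):P a4@(0,1):R a5@(0,3):R
t=2: a0@(0,2):P a1@(1,0):R a2@(0,1):P a3@(0,1):P a4@(1,1):R a5@(1,3):R
t=3: a0@(1,2):P a1@(2,0):R a2@(1,1):P a3@(1,1):P a4@(2,1):R a5@(2,3):R
t=4: a0@(2,2):P a1@(3,0):R a2@(2,1):P a3@(2,1):P a4@(3,1):R a5@(3,3):R
t=5: a0@(3,2):P a1@(4,0):R a2@(3,1):P a3@(3,1):P a4@(4,1):R a5@(4,3):R

3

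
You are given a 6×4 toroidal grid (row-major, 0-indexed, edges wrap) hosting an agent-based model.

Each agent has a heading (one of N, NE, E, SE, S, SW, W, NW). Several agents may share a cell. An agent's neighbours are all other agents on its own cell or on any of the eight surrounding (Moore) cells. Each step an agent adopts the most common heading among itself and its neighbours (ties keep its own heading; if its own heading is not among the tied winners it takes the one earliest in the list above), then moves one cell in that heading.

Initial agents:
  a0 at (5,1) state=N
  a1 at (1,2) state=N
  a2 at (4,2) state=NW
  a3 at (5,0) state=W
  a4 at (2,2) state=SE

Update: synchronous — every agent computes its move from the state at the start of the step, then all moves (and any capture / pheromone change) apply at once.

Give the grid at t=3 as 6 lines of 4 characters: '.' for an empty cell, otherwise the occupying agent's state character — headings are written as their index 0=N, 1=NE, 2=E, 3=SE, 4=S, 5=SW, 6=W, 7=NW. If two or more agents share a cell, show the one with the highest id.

....
...7
.0..
....
..0.
.3..

t=1: a0@(4,1):N a1@(0,2):N a2@(3,1):NW a3@(5,3):W a4@(3,3):SE
t=2: a0@(3,1):N a1@(5,2):N a2@(2,0):NW a3@(5,2):W a4@(4,0):SE
t=3: a0@(2,1):N a1@(4,2):N a2@(1,3):NW a3@(5,1):W a4@(5,1):SE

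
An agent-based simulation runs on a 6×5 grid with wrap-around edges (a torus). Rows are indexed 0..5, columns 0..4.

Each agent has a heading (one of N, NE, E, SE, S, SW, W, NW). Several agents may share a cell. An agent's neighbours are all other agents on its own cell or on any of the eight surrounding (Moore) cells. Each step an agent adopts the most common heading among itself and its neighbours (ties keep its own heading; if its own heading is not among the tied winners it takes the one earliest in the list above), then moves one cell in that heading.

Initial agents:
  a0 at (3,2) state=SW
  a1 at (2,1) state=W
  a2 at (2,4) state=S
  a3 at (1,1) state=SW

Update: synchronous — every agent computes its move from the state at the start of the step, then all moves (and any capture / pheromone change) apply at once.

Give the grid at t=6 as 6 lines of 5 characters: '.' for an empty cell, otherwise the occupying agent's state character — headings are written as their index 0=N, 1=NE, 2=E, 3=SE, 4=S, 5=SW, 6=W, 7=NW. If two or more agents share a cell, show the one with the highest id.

.....
5....
5...5
.5...
.....
.....

t=1: a0@(4,1):SW a1@(3,0):SW a2@(3,4):S a3@(2,0):SW
t=2: a0@(5,0):SW a1@(4,4):SW a2@(4,3):SW a3@(3,4):SW
t=3: a0@(0,4):SW a1@(5,3):SW a2@(5,2):SW a3@(4,3):SW
t=4: a0@(1,3):SW a1@(0,2):SW a2@(0,1):SW a3@(5,2):SW
t=5: a0@(2,2):SW a1@(1,1):SW a2@(1,0):SW a3@(0,1):SW
t=6: a0@(3,1):SW a1@(2,0):SW a2@(2,4):SW a3@(1,0):SW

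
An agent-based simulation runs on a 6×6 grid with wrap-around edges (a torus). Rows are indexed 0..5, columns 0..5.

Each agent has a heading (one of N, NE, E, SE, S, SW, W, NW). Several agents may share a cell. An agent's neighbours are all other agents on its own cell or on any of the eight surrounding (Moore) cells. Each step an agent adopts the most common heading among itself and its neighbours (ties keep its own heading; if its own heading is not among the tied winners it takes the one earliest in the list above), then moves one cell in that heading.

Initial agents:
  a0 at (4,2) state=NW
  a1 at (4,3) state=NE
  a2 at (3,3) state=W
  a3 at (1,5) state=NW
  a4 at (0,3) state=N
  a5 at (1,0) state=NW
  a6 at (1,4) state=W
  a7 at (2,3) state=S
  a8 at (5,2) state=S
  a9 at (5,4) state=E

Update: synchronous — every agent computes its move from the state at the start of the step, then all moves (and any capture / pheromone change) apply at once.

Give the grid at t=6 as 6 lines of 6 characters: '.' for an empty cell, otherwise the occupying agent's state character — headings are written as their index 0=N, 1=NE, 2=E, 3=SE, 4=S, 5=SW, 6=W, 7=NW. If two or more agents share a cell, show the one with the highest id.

t=1: a0@(3,1):NW a1@(3,4):NE a2@(3,2):W a3@(0,4):NW a4@(5,3):N a5@(0,5):NW a6@(1,3):W a7@(2,2):W a8@(0,2):S a9@(5,5):E
t=2: a0@(3,0):W a1@(2,5):NE a2@(3,1):W a3@(5,3):NW a4@(4,3):N a5@(5,4):NW a6@(1,2):W a7@(2,1):W a8@(1,2):S a9@(4,4):NW
t=3: a0@(3,5):W a1@(1,0):NE a2@(3,0):W a3@(4,2):NW a4@(3,2):NW a5@(4,3):NW a6@(1,1):W a7@(2,0):W a8@(1,1):W a9@(3,3):NW
t=4: a0@(3,4):W a1@(1,5):W a2@(3,5):W a3@(3,1):NW a4@(2,1):NW a5@(3,2):NW a6@(1,0):W a7@(2,5):W a8@(1,0):W a9@(2,2):NW
t=5: a0@(3,3):W a1@(1,4):W a2@(3,4):W a3@(2,0):NW a4@(1,0):NW a5@(2,1):NW a6@(1,5):W a7@(2,4):W a8@(1,5):W a9@(1,1):NW
t=6: a0@(3,2):W a1@(1,3):W a2@(3,3):W a3@(1,5):NW a4@(0,5):NW a5@(1,0):NW a6@(1,4):W a7@(2,3):W a8@(1,4):W a9@(0,0):NW

7....7
7..667
...6..
..66..
......
......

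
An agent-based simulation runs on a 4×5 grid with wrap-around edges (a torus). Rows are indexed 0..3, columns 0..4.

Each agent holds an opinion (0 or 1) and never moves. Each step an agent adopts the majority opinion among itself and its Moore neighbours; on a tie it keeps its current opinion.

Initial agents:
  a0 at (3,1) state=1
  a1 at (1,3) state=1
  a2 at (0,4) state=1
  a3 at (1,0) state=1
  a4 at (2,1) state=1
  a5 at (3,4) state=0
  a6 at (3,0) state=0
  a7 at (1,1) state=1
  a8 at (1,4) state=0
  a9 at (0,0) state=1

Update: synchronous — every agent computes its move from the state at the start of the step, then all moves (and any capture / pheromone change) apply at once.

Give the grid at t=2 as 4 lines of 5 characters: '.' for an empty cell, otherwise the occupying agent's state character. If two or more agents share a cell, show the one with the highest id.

1...1
11.11
.1...
11..1

t=1: a0@(3,1):1 a1@(1,3):1 a2@(0,4):1 a3@(1,0):1 a4@(2,1):1 a5@(3,4):0 a6@(3,0):1 a7@(1,1):1 a8@(1,4):1 a9@(0,0):1
t=2: a0@(3,1):1 a1@(1,3):1 a2@(0,4):1 a3@(1,0):1 a4@(2,1):1 a5@(3,4):1 a6@(3,0):1 a7@(1,1):1 a8@(1,4):1 a9@(0,0):1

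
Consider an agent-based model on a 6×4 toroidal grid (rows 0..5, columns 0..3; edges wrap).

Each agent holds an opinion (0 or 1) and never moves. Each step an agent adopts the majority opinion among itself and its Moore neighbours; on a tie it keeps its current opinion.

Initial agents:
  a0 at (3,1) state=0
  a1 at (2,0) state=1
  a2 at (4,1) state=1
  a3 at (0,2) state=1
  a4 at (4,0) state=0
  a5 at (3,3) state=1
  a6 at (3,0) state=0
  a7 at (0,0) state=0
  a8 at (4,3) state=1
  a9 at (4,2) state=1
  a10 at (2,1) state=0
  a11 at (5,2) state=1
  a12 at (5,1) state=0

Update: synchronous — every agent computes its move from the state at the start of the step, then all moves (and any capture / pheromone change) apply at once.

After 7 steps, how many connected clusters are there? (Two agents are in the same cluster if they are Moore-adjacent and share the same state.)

t=1: a0@(3,1):0 a1@(2,0):0 a2@(4,1):0 a3@(0,2):1 a4@(4,0):0 a5@(3,3):1 a6@(3,0):0 a7@(0,0):0 a8@(4,3):1 a9@(4,2):1 a10@(2,1):0 a11@(5,2):1 a12@(5,1):1
t=2: (unchanged — steady state)

3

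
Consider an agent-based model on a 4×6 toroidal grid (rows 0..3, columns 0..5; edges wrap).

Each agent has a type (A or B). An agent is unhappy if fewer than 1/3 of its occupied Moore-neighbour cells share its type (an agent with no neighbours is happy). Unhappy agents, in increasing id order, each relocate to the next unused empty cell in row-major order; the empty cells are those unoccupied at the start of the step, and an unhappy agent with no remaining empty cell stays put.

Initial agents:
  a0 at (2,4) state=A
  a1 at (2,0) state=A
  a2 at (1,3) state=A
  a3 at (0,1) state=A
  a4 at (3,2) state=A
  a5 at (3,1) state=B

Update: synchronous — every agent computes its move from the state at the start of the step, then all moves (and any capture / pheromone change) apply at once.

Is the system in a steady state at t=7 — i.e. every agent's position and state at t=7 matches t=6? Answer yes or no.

t=1: a0@(2,4):A a1@(0,0):A a2@(1,3):A a3@(0,1):A a4@(3,2):A a5@(0,2):B
t=2: a0@(2,4):A a1@(0,0):A a2@(1,3):A a3@(0,1):A a4@(3,2):A a5@(0,3):B
t=3: a0@(2,4):A a1@(0,0):A a2@(1,3):A a3@(0,1):A a4@(3,2):A a5@(0,2):B
t=4: a0@(2,4):A a1@(0,0):A a2@(1,3):A a3@(0,1):A a4@(3,2):A a5@(0,3):B
t=5: a0@(2,4):A a1@(0,0):A a2@(1,3):A a3@(0,1):A a4@(3,2):A a5@(0,2):B
t=6: a0@(2,4):A a1@(0,0):A a2@(1,3):A a3@(0,1):A a4@(3,2):A a5@(0,3):B
t=7: a0@(2,4):A a1@(0,0):A a2@(1,3):A a3@(0,1):A a4@(3,2):A a5@(0,2):B

no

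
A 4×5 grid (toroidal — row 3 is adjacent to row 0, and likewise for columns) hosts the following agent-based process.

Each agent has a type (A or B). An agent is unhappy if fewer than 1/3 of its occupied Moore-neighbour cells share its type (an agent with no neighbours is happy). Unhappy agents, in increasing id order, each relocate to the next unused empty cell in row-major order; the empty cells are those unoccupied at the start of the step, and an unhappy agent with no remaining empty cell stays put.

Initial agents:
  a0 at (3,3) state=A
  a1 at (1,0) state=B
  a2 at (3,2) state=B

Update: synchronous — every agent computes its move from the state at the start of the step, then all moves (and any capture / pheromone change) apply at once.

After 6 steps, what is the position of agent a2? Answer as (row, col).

(0, 1)

t=1: a0@(0,0):A a1@(1,0):B a2@(0,1):B
t=2: a0@(0,2):A a1@(1,0):B a2@(0,1):B
t=3: a0@(0,0):A a1@(1,0):B a2@(0,1):B
t=4: a0@(0,2):A a1@(1,0):B a2@(0,1):B
t=5: a0@(0,0):A a1@(1,0):B a2@(0,1):B
t=6: a0@(0,2):A a1@(1,0):B a2@(0,1):B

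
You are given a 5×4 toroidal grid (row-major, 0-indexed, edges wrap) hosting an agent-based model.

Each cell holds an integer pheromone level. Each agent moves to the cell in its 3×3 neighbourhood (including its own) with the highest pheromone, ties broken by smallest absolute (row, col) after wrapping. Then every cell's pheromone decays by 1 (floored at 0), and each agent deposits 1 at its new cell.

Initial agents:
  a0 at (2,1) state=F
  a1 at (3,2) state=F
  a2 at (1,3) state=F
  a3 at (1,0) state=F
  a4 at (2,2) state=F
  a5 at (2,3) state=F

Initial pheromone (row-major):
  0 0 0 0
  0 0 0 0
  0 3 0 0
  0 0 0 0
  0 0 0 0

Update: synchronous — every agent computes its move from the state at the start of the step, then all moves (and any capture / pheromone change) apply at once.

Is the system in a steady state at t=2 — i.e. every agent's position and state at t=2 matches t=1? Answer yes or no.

no

t=1: a0@(2,1) a1@(2,1) a2@(0,0) a3@(2,1) a4@(2,1) a5@(1,0) | pheromone: 1 0 0 0 / 1 0 0 0 / 0 6 0 0 / 0 0 0 0 / 0 0 0 0
t=2: a0@(2,1) a1@(2,1) a2@(0,0) a3@(2,1) a4@(2,1) a5@(2,1) | pheromone: 1 0 0 0 / 0 0 0 0 / 0 10 0 0 / 0 0 0 0 / 0 0 0 0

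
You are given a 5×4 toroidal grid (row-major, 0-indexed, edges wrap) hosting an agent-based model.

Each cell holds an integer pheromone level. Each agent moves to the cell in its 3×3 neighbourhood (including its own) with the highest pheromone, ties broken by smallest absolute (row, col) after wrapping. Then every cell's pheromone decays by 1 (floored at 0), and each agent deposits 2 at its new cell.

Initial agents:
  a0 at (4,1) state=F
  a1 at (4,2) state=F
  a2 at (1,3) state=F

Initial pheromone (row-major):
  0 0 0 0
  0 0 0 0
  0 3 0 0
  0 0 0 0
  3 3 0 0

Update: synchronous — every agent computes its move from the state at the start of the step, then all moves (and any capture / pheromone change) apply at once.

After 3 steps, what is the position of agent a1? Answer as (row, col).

(4, 0)

t=1: a0@(4,0) a1@(4,1) a2@(0,0) | pheromone: 2 0 0 0 / 0 0 0 0 / 0 2 0 0 / 0 0 0 0 / 4 4 0 0
t=2: a0@(4,0) a1@(4,0) a2@(4,0) | pheromone: 1 0 0 0 / 0 0 0 0 / 0 1 0 0 / 0 0 0 0 / 9 3 0 0
t=3: a0@(4,0) a1@(4,0) a2@(4,0) | pheromone: 0 0 0 0 / 0 0 0 0 / 0 0 0 0 / 0 0 0 0 / 14 2 0 0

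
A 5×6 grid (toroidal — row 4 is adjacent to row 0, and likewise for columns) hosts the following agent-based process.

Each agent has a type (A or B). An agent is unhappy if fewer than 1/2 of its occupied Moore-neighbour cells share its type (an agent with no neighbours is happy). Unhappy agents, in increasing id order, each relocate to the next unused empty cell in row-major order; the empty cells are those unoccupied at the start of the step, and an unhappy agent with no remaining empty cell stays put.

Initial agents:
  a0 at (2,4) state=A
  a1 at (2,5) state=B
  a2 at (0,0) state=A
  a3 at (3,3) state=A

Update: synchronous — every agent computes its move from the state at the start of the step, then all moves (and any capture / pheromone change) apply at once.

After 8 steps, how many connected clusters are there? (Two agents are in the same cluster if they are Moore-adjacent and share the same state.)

t=1: a0@(2,4):A a1@(0,1):B a2@(0,0):A a3@(3,3):A
t=2: a0@(2,4):A a1@(0,2):B a2@(0,3):A a3@(3,3):A
t=3: a0@(2,4):A a1@(0,0):B a2@(0,1):A a3@(3,3):A
t=4: a0@(2,4):A a1@(0,2):B a2@(0,3):A a3@(3,3):A
t=5: a0@(2,4):A a1@(0,0):B a2@(0,1):A a3@(3,3):A
t=6: a0@(2,4):A a1@(0,2):B a2@(0,3):A a3@(3,3):A
t=7: a0@(2,4):A a1@(0,0):B a2@(0,1):A a3@(3,3):A
t=8: a0@(2,4):A a1@(0,2):B a2@(0,3):A a3@(3,3):A

3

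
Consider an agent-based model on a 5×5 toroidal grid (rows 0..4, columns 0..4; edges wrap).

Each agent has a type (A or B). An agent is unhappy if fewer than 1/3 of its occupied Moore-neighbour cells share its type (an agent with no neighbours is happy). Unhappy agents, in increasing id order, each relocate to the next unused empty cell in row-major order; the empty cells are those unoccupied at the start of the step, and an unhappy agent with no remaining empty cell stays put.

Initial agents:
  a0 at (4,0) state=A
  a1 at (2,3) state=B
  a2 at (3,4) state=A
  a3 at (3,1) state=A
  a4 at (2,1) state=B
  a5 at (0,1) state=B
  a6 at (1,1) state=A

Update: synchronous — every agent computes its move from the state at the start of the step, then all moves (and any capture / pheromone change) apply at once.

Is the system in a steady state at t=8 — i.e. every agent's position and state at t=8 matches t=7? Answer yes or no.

yes

t=1: a0@(4,0):A a1@(0,0):B a2@(3,4):A a3@(3,1):A a4@(0,2):B a5@(0,3):B a6@(0,4):A
t=2: a0@(4,0):A a1@(0,1):B a2@(3,4):A a3@(3,1):A a4@(0,2):B a5@(0,3):B a6@(0,4):A
t=3: (unchanged — steady state)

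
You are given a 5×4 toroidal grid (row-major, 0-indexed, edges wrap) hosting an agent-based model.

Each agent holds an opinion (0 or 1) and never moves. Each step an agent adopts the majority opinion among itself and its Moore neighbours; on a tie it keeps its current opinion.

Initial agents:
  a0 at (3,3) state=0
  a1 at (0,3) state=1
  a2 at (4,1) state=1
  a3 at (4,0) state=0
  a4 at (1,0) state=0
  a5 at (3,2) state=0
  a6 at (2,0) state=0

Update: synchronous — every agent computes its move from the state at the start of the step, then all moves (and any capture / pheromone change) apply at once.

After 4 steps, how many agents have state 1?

t=1: a0@(3,3):0 a1@(0,3):0 a2@(4,1):0 a3@(4,0):0 a4@(1,0):0 a5@(3,2):0 a6@(2,0):0
t=2: (unchanged — steady state)

0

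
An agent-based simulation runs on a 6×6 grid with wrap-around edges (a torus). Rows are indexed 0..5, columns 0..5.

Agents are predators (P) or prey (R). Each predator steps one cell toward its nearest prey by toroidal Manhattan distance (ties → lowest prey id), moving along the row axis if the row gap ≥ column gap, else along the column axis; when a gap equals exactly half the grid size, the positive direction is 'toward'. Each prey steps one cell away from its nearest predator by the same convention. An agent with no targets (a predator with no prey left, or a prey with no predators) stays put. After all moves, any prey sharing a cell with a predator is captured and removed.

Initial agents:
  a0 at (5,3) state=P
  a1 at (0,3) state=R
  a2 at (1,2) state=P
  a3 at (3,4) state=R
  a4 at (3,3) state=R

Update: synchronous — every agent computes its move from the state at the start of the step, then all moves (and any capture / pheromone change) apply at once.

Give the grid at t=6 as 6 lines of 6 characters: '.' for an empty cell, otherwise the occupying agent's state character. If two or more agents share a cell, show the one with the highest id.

t=1: a0@(0,3):P a1@(1,3):R a2@(0,2):P a3@(2,4):R a4@(2,3):R
t=2: a0@(1,3):P a1@(2,3):R a2@(1,2):P a3@(3,4):R a4@(3,3):R
t=3: a0@(2,3):P a1@(3,3):R a2@(2,2):P a3@(4,4):R a4@(4,3):R
t=4: a0@(3,3):P a1@(4,3):R a2@(3,2):P a3@(5,4):R a4@(5,3):R
t=5: a0@(4,3):P a1@(5,3):R a2@(4,2):P a3@(0,4):R a4@(0,3):R
t=6: a0@(5,3):P a1@(0,3):R a2@(5,2):P a3@(1,4):R a4@(1,3):R

...R..
...RR.
......
......
......
..PP..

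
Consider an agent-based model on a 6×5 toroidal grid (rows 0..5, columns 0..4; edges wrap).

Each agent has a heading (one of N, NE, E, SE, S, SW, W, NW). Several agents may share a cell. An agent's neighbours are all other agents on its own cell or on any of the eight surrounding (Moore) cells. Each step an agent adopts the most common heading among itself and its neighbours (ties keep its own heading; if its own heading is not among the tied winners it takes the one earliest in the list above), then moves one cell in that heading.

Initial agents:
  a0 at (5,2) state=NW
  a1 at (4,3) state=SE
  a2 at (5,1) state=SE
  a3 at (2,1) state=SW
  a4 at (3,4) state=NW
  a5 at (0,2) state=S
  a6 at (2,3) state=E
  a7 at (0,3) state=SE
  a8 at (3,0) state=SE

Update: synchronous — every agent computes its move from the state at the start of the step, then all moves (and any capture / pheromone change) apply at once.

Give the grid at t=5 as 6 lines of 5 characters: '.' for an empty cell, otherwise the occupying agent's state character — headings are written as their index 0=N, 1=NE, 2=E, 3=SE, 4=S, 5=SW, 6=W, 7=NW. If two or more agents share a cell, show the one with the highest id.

t=1: a0@(0,3):SE a1@(3,2):NW a2@(0,2):SE a3@(3,0):SW a4@(4,0):SE a5@(1,3):SE a6@(2,4):E a7@(1,4):SE a8@(4,1):SE
t=2: a0@(1,4):SE a1@(2,1):NW a2@(1,3):SE a3@(4,1):SE a4@(5,1):SE a5@(2,4):SE a6@(3,0):SE a7@(2,0):SE a8@(5,2):SE
t=3: a0@(2,0):SE a1@(3,2):SE a2@(2,4):SE a3@(5,2):SE a4@(0,2):SE a5@(3,0):SE a6@(4,1):SE a7@(3,1):SE a8@(0,3):SE
t=4: a0@(3,1):SE a1@(4,3):SE a2@(3,0):SE a3@(0,3):SE a4@(1,3):SE a5@(4,1):SE a6@(5,2):SE a7@(4,2):SE a8@(1,4):SE
t=5: a0@(4,2):SE a1@(5,4):SE a2@(4,1):SE a3@(1,4):SE a4@(2,4):SE a5@(5,2):SE a6@(0,3):SE a7@(5,3):SE a8@(2,0):SE

...3.
....3
3...3
.....
.33..
..333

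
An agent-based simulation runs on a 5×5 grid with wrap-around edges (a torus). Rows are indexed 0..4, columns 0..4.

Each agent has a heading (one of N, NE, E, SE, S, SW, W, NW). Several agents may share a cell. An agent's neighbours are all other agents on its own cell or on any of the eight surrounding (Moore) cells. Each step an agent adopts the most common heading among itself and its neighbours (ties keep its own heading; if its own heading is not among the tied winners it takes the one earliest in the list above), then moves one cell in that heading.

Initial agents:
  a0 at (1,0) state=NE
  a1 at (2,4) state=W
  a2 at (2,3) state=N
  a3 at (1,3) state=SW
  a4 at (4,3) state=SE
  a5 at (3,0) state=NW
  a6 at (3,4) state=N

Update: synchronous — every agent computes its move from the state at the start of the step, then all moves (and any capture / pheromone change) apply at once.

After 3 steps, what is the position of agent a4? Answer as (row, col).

(3, 4)

t=1: a0@(0,1):NE a1@(1,4):N a2@(1,3):N a3@(2,2):SW a4@(0,4):SE a5@(2,4):NW a6@(2,4):N
t=2: a0@(4,2):NE a1@(0,4):N a2@(0,3):N a3@(3,1):SW a4@(4,4):N a5@(1,4):N a6@(1,4):N
t=3: a0@(3,3):NE a1@(4,4):N a2@(4,3):N a3@(4,0):SW a4@(3,4):N a5@(0,4):N a6@(0,4):N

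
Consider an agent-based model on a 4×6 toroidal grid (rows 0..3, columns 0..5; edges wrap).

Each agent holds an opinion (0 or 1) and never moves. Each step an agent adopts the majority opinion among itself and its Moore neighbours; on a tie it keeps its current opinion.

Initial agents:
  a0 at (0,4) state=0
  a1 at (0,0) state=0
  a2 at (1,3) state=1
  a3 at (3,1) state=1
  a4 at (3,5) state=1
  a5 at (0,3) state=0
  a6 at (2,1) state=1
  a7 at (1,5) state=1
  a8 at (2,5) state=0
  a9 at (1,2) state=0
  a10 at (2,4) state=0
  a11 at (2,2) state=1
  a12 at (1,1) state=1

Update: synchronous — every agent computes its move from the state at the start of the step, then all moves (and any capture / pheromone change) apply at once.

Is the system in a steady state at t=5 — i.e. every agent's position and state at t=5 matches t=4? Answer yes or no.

no

t=1: a0@(0,4):1 a1@(0,0):1 a2@(1,3):0 a3@(3,1):1 a4@(3,5):0 a5@(0,3):0 a6@(2,1):1 a7@(1,5):0 a8@(2,5):0 a9@(1,2):1 a10@(2,4):1 a11@(2,2):1 a12@(1,1):1
t=2: a0@(0,4):0 a1@(0,0):1 a2@(1,3):1 a3@(3,1):1 a4@(3,5):1 a5@(0,3):0 a6@(2,1):1 a7@(1,5):1 a8@(2,5):0 a9@(1,2):1 a10@(2,4):0 a11@(2,2):1 a12@(1,1):1
t=3: a0@(0,4):1 a1@(0,0):1 a2@(1,3):1 a3@(3,1):1 a4@(3,5):0 a5@(0,3):0 a6@(2,1):1 a7@(1,5):0 a8@(2,5):0 a9@(1,2):1 a10@(2,4):1 a11@(2,2):1 a12@(1,1):1
t=4: a0@(0,4):0 a1@(0,0):1 a2@(1,3):1 a3@(3,1):1 a4@(3,5):1 a5@(0,3):1 a6@(2,1):1 a7@(1,5):1 a8@(2,5):0 a9@(1,2):1 a10@(2,4):0 a11@(2,2):1 a12@(1,1):1
t=5: a0@(0,4):1 a1@(0,0):1 a2@(1,3):1 a3@(3,1):1 a4@(3,5):0 a5@(0,3):1 a6@(2,1):1 a7@(1,5):0 a8@(2,5):0 a9@(1,2):1 a10@(2,4):1 a11@(2,2):1 a12@(1,1):1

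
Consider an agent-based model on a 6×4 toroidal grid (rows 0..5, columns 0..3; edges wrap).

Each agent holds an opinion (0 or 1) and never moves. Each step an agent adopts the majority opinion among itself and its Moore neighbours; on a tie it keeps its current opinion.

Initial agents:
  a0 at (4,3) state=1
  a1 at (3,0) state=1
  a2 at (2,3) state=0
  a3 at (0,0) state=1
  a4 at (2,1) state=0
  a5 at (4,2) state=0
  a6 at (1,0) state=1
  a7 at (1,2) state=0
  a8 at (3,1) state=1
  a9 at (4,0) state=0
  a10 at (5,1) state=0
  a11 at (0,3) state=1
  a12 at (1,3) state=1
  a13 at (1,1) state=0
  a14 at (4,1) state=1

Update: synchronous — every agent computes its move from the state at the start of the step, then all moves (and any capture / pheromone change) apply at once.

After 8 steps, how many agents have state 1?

t=1: a0@(4,3):1 a1@(3,0):1 a2@(2,3):1 a3@(0,0):1 a4@(2,1):0 a5@(4,2):1 a6@(1,0):1 a7@(1,2):0 a8@(3,1):1 a9@(4,0):1 a10@(5,1):0 a11@(0,3):1 a12@(1,3):1 a13@(1,1):0 a14@(4,1):1
t=2: a0@(4,3):1 a1@(3,0):1 a2@(2,3):1 a3@(0,0):1 a4@(2,1):0 a5@(4,2):1 a6@(1,0):1 a7@(1,2):0 a8@(3,1):1 a9@(4,0):1 a10@(5,1):1 a11@(0,3):1 a12@(1,3):1 a13@(1,1):0 a14@(4,1):1
t=3: (unchanged — steady state)

12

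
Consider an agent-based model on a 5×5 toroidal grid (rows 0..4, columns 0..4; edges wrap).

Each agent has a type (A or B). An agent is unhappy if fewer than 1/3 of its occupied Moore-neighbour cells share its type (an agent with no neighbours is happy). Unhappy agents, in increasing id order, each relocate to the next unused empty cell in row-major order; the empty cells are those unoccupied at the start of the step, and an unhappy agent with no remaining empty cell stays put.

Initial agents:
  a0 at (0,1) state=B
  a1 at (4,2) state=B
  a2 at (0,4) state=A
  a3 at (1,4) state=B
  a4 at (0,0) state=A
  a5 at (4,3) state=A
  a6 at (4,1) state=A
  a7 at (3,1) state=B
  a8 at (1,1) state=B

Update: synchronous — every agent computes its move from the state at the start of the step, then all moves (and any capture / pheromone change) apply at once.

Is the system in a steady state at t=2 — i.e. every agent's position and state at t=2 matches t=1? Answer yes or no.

t=1: a0@(0,1):B a1@(4,2):B a2@(0,4):A a3@(0,2):B a4@(0,0):A a5@(4,3):A a6@(0,3):A a7@(3,1):B a8@(1,1):B
t=2: (unchanged — steady state)

yes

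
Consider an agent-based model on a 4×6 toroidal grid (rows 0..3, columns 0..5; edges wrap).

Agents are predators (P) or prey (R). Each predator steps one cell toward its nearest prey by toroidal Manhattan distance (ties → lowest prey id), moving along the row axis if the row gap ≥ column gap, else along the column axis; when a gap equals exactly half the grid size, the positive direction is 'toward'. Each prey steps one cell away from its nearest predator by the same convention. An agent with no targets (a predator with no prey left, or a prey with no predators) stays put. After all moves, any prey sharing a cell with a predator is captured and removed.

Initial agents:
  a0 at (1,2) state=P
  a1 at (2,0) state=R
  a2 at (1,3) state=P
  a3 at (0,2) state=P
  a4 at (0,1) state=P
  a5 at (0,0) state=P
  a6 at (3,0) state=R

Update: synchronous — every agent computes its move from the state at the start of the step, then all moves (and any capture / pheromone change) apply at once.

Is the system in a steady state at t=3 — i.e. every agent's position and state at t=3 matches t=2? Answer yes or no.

yes

t=1: a0@(1,1):P a1@(1,0):R a2@(1,4):P a3@(0,1):P a4@(3,1):P a5@(3,0):P a6@(2,0):R
t=2: a0@(1,0):P a2@(1,5):P a3@(1,1):P a4@(2,1):P a5@(2,0):P
t=3: (unchanged — steady state)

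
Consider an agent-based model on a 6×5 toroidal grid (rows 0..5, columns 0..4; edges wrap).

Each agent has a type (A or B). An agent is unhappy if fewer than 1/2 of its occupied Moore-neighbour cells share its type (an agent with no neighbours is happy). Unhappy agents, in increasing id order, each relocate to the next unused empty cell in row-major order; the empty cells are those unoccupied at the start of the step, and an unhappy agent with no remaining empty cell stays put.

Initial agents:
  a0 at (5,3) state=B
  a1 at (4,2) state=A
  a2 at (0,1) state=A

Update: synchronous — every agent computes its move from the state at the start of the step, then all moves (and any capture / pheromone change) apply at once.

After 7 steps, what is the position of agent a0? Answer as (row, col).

t=1: a0@(0,0):B a1@(0,2):A a2@(0,1):A
t=2: a0@(0,3):B a1@(0,2):A a2@(0,1):A
t=3: a0@(0,0):B a1@(0,2):A a2@(0,1):A
t=4: a0@(0,3):B a1@(0,2):A a2@(0,1):A
t=5: a0@(0,0):B a1@(0,2):A a2@(0,1):A
t=6: a0@(0,3):B a1@(0,2):A a2@(0,1):A
t=7: a0@(0,0):B a1@(0,2):A a2@(0,1):A

(0, 0)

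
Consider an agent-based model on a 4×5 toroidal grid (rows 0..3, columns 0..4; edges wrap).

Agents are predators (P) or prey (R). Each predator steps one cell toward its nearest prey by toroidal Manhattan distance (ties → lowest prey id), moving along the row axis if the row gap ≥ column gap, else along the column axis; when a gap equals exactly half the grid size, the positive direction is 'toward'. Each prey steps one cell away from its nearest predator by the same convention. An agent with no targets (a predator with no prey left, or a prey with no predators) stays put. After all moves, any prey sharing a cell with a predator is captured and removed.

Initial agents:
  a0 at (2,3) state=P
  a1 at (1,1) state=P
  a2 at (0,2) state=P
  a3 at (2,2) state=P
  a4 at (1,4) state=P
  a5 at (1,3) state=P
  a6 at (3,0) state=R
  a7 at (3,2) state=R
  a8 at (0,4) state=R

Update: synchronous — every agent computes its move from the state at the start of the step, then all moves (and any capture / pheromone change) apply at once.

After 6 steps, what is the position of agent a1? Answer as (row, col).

t=1: a0@(3,3):P a1@(2,1):P a2@(3,2):P a3@(3,2):P a4@(0,4):P a5@(0,3):P a6@(3,1):R a7@(2,2):R a8@(3,4):R
t=2: a0@(3,4):P a1@(3,1):P a2@(3,1):P a3@(3,1):P a4@(3,4):P a5@(3,3):P a6@(0,1):R a7@(2,3):R a8@(3,0):R
t=3: a0@(3,0):P a1@(0,1):P a2@(0,1):P a3@(0,1):P a4@(3,0):P a5@(2,3):P a6@(1,1):R a7@(1,3):R a8@(3,1):R
t=4: a0@(3,1):P a1@(1,1):P a2@(1,1):P a3@(1,1):P a4@(3,1):P a5@(1,3):P a6@(2,1):R a7@(0,3):R a8@(3,2):R
t=5: a0@(2,1):P a1@(2,1):P a2@(2,1):P a3@(2,1):P a4@(2,1):P a5@(0,3):P a6@(1,1):R a7@(3,3):R a8@(3,3):R
t=6: a0@(1,1):P a1@(1,1):P a2@(1,1):P a3@(1,1):P a4@(1,1):P a5@(3,3):P a6@(0,1):R a7@(2,3):R a8@(2,3):R

(1, 1)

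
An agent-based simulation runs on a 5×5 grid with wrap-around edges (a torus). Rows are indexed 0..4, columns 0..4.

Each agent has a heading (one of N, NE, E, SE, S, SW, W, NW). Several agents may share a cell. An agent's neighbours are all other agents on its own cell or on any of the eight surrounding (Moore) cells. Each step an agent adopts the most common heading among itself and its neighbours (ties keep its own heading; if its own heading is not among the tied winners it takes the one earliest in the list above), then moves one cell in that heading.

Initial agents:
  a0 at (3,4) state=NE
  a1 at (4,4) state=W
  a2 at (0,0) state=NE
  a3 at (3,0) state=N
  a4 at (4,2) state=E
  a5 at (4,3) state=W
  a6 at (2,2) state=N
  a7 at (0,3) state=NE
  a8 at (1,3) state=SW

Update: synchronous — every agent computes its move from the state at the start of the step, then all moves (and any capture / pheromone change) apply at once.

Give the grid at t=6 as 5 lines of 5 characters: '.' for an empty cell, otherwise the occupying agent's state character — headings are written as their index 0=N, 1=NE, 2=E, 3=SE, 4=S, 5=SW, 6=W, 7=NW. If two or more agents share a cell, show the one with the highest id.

t=1: a0@(3,3):W a1@(3,0):NE a2@(4,1):NE a3@(2,0):N a4@(4,3):E a5@(4,2):W a6@(1,2):N a7@(0,2):W a8@(2,2):SW
t=2: a0@(3,2):W a1@(2,1):NE a2@(3,2):NE a3@(1,0):N a4@(4,2):W a5@(4,1):W a6@(0,2):N a7@(0,1):W a8@(3,1):SW
t=3: a0@(3,1):W a1@(1,2):NE a2@(3,1):W a3@(0,0):N a4@(4,1):W a5@(4,0):W a6@(0,1):W a7@(0,0):W a8@(3,0):W
t=4: a0@(3,0):W a1@(0,3):NE a2@(3,0):W a3@(0,4):W a4@(4,0):W a5@(4,4):W a6@(0,0):W a7@(0,4):W a8@(3,4):W
t=5: a0@(3,4):W a1@(0,2):W a2@(3,4):W a3@(0,3):W a4@(4,4):W a5@(4,3):W a6@(0,4):W a7@(0,3):W a8@(3,3):W
t=6: a0@(3,3):W a1@(0,1):W a2@(3,3):W a3@(0,2):W a4@(4,3):W a5@(4,2):W a6@(0,3):W a7@(0,2):W a8@(3,2):W

.666.
.....
.....
..66.
..66.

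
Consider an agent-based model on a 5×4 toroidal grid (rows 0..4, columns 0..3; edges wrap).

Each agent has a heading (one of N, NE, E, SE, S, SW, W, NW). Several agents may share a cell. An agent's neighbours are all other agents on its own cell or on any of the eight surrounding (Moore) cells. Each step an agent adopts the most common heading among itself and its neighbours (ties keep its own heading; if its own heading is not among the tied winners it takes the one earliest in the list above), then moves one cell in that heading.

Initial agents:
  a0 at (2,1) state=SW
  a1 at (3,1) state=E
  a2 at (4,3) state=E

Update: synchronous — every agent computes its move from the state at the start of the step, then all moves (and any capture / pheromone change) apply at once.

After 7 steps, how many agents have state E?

2

t=1: a0@(3,0):SW a1@(3,2):E a2@(4,0):E
t=2: a0@(4,3):SW a1@(3,3):E a2@(4,1):E
t=3: a0@(0,2):SW a1@(3,0):E a2@(4,2):E
t=4: a0@(1,1):SW a1@(3,1):E a2@(4,3):E
t=5: a0@(2,0):SW a1@(3,2):E a2@(4,0):E
t=6: a0@(3,3):SW a1@(3,3):E a2@(4,1):E
t=7: a0@(4,2):SW a1@(3,0):E a2@(4,2):E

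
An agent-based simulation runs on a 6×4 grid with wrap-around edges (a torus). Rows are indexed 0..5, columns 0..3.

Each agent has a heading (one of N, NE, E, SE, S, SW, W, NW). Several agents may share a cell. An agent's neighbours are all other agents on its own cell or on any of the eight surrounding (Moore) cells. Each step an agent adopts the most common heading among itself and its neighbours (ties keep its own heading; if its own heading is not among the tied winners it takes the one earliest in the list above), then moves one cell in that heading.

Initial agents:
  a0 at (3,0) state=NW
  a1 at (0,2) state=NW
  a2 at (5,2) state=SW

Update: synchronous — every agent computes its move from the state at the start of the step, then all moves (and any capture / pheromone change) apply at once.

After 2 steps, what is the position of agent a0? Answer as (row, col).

t=1: a0@(2,3):NW a1@(5,1):NW a2@(0,1):SW
t=2: a0@(1,2):NW a1@(4,0):NW a2@(1,0):SW

(1, 2)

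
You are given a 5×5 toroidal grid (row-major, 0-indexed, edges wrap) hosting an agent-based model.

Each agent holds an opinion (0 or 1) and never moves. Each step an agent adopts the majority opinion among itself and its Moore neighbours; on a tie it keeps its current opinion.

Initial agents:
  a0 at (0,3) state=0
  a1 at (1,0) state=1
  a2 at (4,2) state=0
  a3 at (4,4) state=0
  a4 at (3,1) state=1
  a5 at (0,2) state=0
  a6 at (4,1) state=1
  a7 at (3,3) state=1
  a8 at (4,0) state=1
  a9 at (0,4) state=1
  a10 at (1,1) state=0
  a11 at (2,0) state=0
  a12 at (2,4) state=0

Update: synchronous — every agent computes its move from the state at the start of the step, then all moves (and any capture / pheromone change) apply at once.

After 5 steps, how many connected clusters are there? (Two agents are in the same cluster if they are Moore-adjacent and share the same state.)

2

t=1: a0@(0,3):0 a1@(1,0):0 a2@(4,2):0 a3@(4,4):1 a4@(3,1):1 a5@(0,2):0 a6@(4,1):1 a7@(3,3):0 a8@(4,0):1 a9@(0,4):1 a10@(1,1):0 a11@(2,0):0 a12@(2,4):0
t=2: (unchanged — steady state)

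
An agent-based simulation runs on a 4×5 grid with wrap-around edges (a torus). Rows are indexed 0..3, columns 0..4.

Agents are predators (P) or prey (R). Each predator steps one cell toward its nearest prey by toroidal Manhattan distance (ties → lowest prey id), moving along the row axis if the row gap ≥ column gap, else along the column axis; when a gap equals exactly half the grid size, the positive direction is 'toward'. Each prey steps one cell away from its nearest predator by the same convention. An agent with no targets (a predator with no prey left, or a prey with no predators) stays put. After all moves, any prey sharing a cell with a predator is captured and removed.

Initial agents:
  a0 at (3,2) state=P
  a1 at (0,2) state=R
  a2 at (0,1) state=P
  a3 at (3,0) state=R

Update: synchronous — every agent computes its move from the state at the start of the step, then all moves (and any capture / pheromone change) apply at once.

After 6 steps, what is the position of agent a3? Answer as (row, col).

(1, 0)

t=1: a0@(0,2):P a1@(1,2):R a2@(0,2):P a3@(3,4):R
t=2: a0@(1,2):P a1@(2,2):R a2@(1,2):P a3@(3,0):R
t=3: a0@(2,2):P a1@(3,2):R a2@(2,2):P a3@(2,0):R
t=4: a0@(3,2):P a1@(0,2):R a2@(3,2):P a3@(2,4):R
t=5: a0@(0,2):P a1@(1,2):R a2@(0,2):P a3@(2,0):R
t=6: a0@(1,2):P a1@(2,2):R a2@(1,2):P a3@(1,0):R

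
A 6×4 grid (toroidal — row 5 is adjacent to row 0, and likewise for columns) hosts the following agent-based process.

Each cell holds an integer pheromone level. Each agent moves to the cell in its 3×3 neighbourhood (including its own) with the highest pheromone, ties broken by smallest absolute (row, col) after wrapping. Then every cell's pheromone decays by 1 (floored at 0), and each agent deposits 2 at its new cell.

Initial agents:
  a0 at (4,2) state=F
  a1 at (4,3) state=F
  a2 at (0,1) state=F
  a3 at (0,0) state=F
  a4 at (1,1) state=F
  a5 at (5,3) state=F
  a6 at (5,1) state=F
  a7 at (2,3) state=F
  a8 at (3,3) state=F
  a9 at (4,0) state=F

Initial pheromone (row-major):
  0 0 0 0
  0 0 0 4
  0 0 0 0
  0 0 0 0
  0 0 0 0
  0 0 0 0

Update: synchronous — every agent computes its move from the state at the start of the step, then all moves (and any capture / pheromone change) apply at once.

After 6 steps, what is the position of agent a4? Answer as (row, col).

t=1: a0@(3,1) a1@(3,0) a2@(0,0) a3@(1,3) a4@(0,0) a5@(0,0) a6@(0,0) a7@(1,3) a8@(2,0) a9@(3,0) | pheromone: 8 0 0 0 / 0 0 0 7 / 2 0 0 0 / 4 2 0 0 / 0 0 0 0 / 0 0 0 0
t=2: a0@(3,0) a1@(3,0) a2@(0,0) a3@(0,0) a4@(0,0) a5@(0,0) a6@(0,0) a7@(0,0) a8@(1,3) a9@(3,0) | pheromone: 19 0 0 0 / 0 0 0 8 / 1 0 0 0 / 9 1 0 0 / 0 0 0 0 / 0 0 0 0
t=3: a0@(3,0) a1@(3,0) a2@(0,0) a3@(0,0) a4@(0,0) a5@(0,0) a6@(0,0) a7@(0,0) a8@(0,0) a9@(3,0) | pheromone: 32 0 0 0 / 0 0 0 7 / 0 0 0 0 / 14 0 0 0 / 0 0 0 0 / 0 0 0 0
t=4: a0@(3,0) a1@(3,0) a2@(0,0) a3@(0,0) a4@(0,0) a5@(0,0) a6@(0,0) a7@(0,0) a8@(0,0) a9@(3,0) | pheromone: 45 0 0 0 / 0 0 0 6 / 0 0 0 0 / 19 0 0 0 / 0 0 0 0 / 0 0 0 0
t=5: a0@(3,0) a1@(3,0) a2@(0,0) a3@(0,0) a4@(0,0) a5@(0,0) a6@(0,0) a7@(0,0) a8@(0,0) a9@(3,0) | pheromone: 58 0 0 0 / 0 0 0 5 / 0 0 0 0 / 24 0 0 0 / 0 0 0 0 / 0 0 0 0
t=6: a0@(3,0) a1@(3,0) a2@(0,0) a3@(0,0) a4@(0,0) a5@(0,0) a6@(0,0) a7@(0,0) a8@(0,0) a9@(3,0) | pheromone: 71 0 0 0 / 0 0 0 4 / 0 0 0 0 / 29 0 0 0 / 0 0 0 0 / 0 0 0 0

(0, 0)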